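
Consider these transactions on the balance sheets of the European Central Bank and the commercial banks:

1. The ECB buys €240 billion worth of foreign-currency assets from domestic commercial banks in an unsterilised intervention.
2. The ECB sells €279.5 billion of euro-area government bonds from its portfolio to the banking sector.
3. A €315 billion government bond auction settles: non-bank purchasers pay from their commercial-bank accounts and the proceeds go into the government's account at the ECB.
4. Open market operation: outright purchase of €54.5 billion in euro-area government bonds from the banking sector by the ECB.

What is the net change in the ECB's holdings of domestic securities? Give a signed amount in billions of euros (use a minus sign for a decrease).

ECB balance sheet:
  Assets:      Securities −€225B, Foreign assets +€240B
  Liabilities: Bank reserves −€300B, Government deposits +€315B
So the change in the ECB's holdings of domestic securities is -€225 billion.

-€225 billion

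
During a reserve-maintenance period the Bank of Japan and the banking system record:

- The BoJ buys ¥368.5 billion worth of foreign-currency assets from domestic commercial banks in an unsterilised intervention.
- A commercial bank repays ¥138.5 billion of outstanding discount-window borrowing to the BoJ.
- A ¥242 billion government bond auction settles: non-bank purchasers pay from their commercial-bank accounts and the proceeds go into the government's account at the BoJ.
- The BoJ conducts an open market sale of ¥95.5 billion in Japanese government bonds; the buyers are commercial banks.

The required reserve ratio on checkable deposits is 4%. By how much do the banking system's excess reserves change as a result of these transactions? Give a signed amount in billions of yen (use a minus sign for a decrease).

-¥97.82 billion

FX purchase ¥368.5 billion: reserves +¥368.5B, deposits 0.
Discount-window repayment ¥138.5 billion: reserves −¥138.5B, deposits 0.
Government account inflow ¥242 billion: reserves −¥242B, deposits −¥242B.
OMO sale (to banks) ¥95.5 billion: reserves −¥95.5B, deposits 0.
Totals: Δreserves = −¥107.5B, Δdeposits = −¥242B.
Δrequired reserves = 4% × −¥242B = −¥9.68B.
Δexcess reserves = Δreserves − Δrequired = −¥107.5B − (−¥9.68B) = -¥97.82 billion.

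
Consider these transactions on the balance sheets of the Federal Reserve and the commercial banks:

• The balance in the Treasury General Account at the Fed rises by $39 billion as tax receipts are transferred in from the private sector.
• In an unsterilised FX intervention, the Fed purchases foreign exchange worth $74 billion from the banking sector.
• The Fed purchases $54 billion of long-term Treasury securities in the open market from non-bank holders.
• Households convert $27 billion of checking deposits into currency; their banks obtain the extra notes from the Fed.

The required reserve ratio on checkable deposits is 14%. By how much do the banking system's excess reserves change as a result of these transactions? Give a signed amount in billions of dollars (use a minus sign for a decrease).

+$63.68 billion

Government account inflow $39 billion: reserves −$39B, deposits −$39B.
FX purchase $74 billion: reserves +$74B, deposits 0.
Asset purchase (from non-banks) $54 billion: reserves +$54B, deposits +$54B.
Currency withdrawal $27 billion: reserves −$27B, deposits −$27B.
Totals: Δreserves = +$62B, Δdeposits = −$12B.
Δrequired reserves = 14% × −$12B = −$1.68B.
Δexcess reserves = Δreserves − Δrequired = +$62B − (−$1.68B) = +$63.68 billion.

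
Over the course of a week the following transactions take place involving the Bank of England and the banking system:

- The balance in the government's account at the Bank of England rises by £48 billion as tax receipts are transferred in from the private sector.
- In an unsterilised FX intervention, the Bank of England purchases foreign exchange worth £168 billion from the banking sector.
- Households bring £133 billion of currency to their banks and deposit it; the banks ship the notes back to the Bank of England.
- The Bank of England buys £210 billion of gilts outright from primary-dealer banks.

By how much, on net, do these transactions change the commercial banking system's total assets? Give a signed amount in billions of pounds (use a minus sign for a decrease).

+£85 billion

Bank of England balance sheet:
  Assets:      Securities +£210B, Foreign assets +£168B
  Liabilities: Bank reserves +£463B, Currency in circulation −£133B, Government deposits +£48B
Commercial banking system:
  Assets:      Reserves at CB +£463B, Securities −£210B, Foreign assets −£168B
  Liabilities: Checkable deposits +£85B
Change in total bank assets = +£85 billion.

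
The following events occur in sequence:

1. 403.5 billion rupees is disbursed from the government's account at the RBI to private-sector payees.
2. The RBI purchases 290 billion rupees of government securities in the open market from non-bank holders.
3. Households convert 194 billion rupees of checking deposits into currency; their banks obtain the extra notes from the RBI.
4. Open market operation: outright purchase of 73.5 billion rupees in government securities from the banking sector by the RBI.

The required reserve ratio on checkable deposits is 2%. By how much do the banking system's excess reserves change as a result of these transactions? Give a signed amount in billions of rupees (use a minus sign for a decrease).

+563.01 billion

Government spending 403.5 billion rupees: reserves +403.5B, deposits +403.5B.
Asset purchase (from non-banks) 290 billion rupees: reserves +290B, deposits +290B.
Currency withdrawal 194 billion rupees: reserves −194B, deposits −194B.
OMO purchase (from banks) 73.5 billion rupees: reserves +73.5B, deposits 0.
Totals: Δreserves = +573B, Δdeposits = +499.5B.
Δrequired reserves = 2% × +499.5B = +9.99B.
Δexcess reserves = Δreserves − Δrequired = +573B − (+9.99B) = +563.01 billion.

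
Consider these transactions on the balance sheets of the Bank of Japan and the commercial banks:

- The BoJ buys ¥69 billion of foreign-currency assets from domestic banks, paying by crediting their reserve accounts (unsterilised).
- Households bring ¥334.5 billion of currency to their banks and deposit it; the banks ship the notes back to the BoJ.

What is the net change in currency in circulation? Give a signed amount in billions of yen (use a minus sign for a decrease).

FX purchase ¥69 billion: no currency enters or leaves circulation → 0.
Currency deposit ¥334.5 billion: notes return to the central bank → −¥334.5B.
Net: 0 − 334.5 = -¥334.5 billion.

-¥334.5 billion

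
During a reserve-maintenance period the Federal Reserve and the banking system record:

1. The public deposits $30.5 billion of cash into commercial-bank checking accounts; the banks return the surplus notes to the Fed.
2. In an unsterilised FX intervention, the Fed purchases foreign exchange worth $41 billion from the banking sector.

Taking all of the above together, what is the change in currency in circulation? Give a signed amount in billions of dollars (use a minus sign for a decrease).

Currency deposit $30.5 billion: notes return to the central bank → −$30.5B.
FX purchase $41 billion: no currency enters or leaves circulation → 0.
Net: −30.5 + 0 = -$30.5 billion.

-$30.5 billion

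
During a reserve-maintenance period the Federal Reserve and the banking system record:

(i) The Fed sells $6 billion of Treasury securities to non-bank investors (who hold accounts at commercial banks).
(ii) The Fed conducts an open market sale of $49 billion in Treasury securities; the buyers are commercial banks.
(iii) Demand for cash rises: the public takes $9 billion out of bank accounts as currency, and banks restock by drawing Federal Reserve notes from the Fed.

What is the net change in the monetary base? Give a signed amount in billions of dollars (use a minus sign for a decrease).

-$55 billion

Fed balance sheet:
  Assets:      Securities −$55B
  Liabilities: Bank reserves −$64B, Currency in circulation +$9B
Monetary base = currency + reserves: +$9B + (−$64B) = -$55 billion.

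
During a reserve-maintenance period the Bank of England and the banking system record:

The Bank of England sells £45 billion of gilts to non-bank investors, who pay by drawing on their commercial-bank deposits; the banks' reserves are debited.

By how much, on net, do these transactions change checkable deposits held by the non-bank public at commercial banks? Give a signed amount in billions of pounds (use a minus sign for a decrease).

Asset sale (to non-banks) £45 billion: non-bank counterparties' bank balances fall → −£45B.

-£45 billion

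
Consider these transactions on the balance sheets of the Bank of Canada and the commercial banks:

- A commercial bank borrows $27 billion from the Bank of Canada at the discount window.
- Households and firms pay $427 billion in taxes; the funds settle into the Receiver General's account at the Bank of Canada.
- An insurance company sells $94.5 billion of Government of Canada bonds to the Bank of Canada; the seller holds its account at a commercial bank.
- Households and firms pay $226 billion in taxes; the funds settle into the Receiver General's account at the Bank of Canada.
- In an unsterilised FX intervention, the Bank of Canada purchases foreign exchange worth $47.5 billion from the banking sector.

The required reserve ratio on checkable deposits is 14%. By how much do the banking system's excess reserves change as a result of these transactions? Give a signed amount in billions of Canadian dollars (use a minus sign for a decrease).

-$405.81 billion

Discount-window loan $27 billion: reserves +$27B, deposits 0.
Government account inflow $427 billion: reserves −$427B, deposits −$427B.
Asset purchase (from non-banks) $94.5 billion: reserves +$94.5B, deposits +$94.5B.
Government account inflow $226 billion: reserves −$226B, deposits −$226B.
FX purchase $47.5 billion: reserves +$47.5B, deposits 0.
Totals: Δreserves = −$484B, Δdeposits = −$558.5B.
Δrequired reserves = 14% × −$558.5B = −$78.19B.
Δexcess reserves = Δreserves − Δrequired = −$484B − (−$78.19B) = -$405.81 billion.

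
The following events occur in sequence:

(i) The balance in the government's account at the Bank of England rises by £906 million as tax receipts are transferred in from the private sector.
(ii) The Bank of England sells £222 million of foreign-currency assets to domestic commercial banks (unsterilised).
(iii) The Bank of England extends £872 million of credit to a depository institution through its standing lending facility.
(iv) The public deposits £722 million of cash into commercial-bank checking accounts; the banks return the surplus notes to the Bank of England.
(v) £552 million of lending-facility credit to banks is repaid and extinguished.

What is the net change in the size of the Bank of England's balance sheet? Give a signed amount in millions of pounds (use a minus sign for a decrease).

+£98 million

Government account inflow £906 million: only the composition of liabilities changes → 0.
FX sale £222 million: a Bank of England asset is shed → −£222M.
Discount-window loan £872 million: a Bank of England asset is acquired → +£872M.
Currency deposit £722 million: only the composition of liabilities changes → 0.
Discount-window repayment £552 million: a Bank of England asset is shed → −£552M.
Net: 0 − 222 + 872 + 0 − 552 = +£98 million.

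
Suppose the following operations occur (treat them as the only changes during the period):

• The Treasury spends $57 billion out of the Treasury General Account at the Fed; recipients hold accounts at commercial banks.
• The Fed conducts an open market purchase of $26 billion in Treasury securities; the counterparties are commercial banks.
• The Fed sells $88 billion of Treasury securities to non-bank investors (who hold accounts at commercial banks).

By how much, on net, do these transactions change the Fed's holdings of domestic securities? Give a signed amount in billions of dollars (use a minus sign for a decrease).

Fed balance sheet:
  Assets:      Securities −$62B
  Liabilities: Bank reserves −$5B, Government deposits −$57B
Commercial banking system:
  Assets:      Reserves at CB −$5B, Securities −$26B
  Liabilities: Checkable deposits −$31B
So the change in the Fed's holdings of domestic securities is -$62 billion.

-$62 billion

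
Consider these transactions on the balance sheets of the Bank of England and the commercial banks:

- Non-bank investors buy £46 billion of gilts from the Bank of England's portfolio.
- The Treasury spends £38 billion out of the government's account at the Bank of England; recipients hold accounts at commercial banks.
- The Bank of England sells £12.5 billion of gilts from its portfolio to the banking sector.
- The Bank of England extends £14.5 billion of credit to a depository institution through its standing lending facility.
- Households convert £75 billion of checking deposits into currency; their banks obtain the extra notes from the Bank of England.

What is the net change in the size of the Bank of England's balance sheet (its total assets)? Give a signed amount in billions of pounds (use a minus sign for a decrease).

-£44 billion

Asset sale (to non-banks) £46 billion: a Bank of England asset is shed → −£46B.
Government spending £38 billion: only the composition of liabilities changes → 0.
OMO sale (to banks) £12.5 billion: a Bank of England asset is shed → −£12.5B.
Discount-window loan £14.5 billion: a Bank of England asset is acquired → +£14.5B.
Currency withdrawal £75 billion: only the composition of liabilities changes → 0.
Net: −46 + 0 − 12.5 + 14.5 + 0 = -£44 billion.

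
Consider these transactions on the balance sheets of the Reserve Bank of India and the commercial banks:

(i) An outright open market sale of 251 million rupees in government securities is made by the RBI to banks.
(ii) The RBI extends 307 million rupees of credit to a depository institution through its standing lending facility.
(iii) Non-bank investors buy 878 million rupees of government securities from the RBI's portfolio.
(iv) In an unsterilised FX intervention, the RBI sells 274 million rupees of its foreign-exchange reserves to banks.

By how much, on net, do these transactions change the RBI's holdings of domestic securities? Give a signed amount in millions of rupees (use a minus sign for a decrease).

OMO sale (to banks) 251 million rupees: securities removed from the RBI's portfolio → −251M.
Discount-window loan 307 million rupees: the RBI's securities portfolio is untouched → 0.
Asset sale (to non-banks) 878 million rupees: securities removed from the RBI's portfolio → −878M.
FX sale 274 million rupees: the RBI's securities portfolio is untouched → 0.
Net: −251 + 0 − 878 + 0 = -1129 million.

-1129 million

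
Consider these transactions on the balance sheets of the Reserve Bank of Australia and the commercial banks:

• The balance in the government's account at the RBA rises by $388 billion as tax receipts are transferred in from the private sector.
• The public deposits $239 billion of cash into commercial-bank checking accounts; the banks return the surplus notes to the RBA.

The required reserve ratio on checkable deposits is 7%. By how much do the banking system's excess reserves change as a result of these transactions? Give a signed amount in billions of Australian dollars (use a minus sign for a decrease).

Government account inflow $388 billion: reserves −$388B, deposits −$388B.
Currency deposit $239 billion: reserves +$239B, deposits +$239B.
Totals: Δreserves = −$149B, Δdeposits = −$149B.
Δrequired reserves = 7% × −$149B = −$10.43B.
Δexcess reserves = Δreserves − Δrequired = −$149B − (−$10.43B) = -$138.57 billion.

-$138.57 billion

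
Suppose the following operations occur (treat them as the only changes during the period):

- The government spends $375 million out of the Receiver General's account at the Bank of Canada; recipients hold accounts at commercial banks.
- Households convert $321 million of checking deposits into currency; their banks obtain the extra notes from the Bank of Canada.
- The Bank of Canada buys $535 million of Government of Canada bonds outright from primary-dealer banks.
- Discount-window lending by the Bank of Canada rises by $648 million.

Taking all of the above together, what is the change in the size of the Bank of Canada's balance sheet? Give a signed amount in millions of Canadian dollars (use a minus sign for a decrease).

+$1183 million

Government spending $375 million: only the composition of liabilities changes → 0.
Currency withdrawal $321 million: only the composition of liabilities changes → 0.
OMO purchase (from banks) $535 million: a Bank of Canada asset is acquired → +$535M.
Discount-window loan $648 million: a Bank of Canada asset is acquired → +$648M.
Net: 0 + 0 + 535 + 648 = +$1183 million.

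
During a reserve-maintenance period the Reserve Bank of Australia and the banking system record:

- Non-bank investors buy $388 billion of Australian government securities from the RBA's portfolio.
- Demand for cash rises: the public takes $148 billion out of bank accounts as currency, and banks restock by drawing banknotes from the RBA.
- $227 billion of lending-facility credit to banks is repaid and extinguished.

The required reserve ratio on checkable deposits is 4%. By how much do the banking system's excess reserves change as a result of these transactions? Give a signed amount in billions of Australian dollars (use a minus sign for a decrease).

Asset sale (to non-banks) $388 billion: reserves −$388B, deposits −$388B.
Currency withdrawal $148 billion: reserves −$148B, deposits −$148B.
Discount-window repayment $227 billion: reserves −$227B, deposits 0.
Totals: Δreserves = −$763B, Δdeposits = −$536B.
Δrequired reserves = 4% × −$536B = −$21.44B.
Δexcess reserves = Δreserves − Δrequired = −$763B − (−$21.44B) = -$741.56 billion.

-$741.56 billion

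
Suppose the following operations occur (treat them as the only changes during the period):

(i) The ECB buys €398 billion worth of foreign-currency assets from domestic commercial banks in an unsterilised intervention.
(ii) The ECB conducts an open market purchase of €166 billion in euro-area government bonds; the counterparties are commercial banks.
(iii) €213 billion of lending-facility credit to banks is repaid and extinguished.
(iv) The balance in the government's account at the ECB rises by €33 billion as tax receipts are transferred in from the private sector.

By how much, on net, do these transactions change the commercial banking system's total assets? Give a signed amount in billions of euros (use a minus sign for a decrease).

ECB balance sheet:
  Assets:      Securities +€166B, Loans to banks −€213B, Foreign assets +€398B
  Liabilities: Bank reserves +€318B, Government deposits +€33B
Commercial banking system:
  Assets:      Reserves at CB +€318B, Securities −€166B, Foreign assets −€398B
  Liabilities: Checkable deposits −€33B, Borrowings from CB −€213B
Change in total bank assets = -€246 billion.

-€246 billion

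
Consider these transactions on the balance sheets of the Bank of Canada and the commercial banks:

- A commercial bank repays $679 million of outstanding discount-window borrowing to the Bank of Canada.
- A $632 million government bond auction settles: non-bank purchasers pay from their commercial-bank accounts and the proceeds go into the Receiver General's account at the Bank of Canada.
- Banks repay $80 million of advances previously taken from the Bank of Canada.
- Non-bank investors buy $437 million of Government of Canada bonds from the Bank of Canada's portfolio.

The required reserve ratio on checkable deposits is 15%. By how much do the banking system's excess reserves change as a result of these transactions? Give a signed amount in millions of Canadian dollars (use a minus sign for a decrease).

-$1667.65 million

Discount-window repayment $679 million: reserves −$679M, deposits 0.
Government account inflow $632 million: reserves −$632M, deposits −$632M.
Discount-window repayment $80 million: reserves −$80M, deposits 0.
Asset sale (to non-banks) $437 million: reserves −$437M, deposits −$437M.
Totals: Δreserves = −$1828M, Δdeposits = −$1069M.
Δrequired reserves = 15% × −$1069M = −$160.35M.
Δexcess reserves = Δreserves − Δrequired = −$1828M − (−$160.35M) = -$1667.65 million.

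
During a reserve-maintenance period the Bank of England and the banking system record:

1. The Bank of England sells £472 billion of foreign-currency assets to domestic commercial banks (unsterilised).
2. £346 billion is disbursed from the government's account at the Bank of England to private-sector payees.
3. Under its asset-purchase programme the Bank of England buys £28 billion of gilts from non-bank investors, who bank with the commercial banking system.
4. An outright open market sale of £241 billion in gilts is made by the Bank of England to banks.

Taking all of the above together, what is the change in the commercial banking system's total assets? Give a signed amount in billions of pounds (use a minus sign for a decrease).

+£374 billion

FX sale £472 billion: just an asset swap on bank balance sheets → 0.
Government spending £346 billion: bank balance sheets expand → +£346B.
Asset purchase (from non-banks) £28 billion: bank balance sheets expand → +£28B.
OMO sale (to banks) £241 billion: just an asset swap on bank balance sheets → 0.
Net: 0 + 346 + 28 + 0 = +£374 billion.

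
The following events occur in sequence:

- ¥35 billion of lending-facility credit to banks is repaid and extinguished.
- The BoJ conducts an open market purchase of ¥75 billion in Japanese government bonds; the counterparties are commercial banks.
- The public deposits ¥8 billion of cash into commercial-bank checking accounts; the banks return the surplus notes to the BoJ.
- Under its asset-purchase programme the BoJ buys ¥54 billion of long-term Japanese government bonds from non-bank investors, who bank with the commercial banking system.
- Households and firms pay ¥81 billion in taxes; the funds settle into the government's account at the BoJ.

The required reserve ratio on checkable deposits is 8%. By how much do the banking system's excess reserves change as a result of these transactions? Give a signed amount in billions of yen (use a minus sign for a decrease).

+¥22.52 billion

Discount-window repayment ¥35 billion: reserves −¥35B, deposits 0.
OMO purchase (from banks) ¥75 billion: reserves +¥75B, deposits 0.
Currency deposit ¥8 billion: reserves +¥8B, deposits +¥8B.
Asset purchase (from non-banks) ¥54 billion: reserves +¥54B, deposits +¥54B.
Government account inflow ¥81 billion: reserves −¥81B, deposits −¥81B.
Totals: Δreserves = +¥21B, Δdeposits = −¥19B.
Δrequired reserves = 8% × −¥19B = −¥1.52B.
Δexcess reserves = Δreserves − Δrequired = +¥21B − (−¥1.52B) = +¥22.52 billion.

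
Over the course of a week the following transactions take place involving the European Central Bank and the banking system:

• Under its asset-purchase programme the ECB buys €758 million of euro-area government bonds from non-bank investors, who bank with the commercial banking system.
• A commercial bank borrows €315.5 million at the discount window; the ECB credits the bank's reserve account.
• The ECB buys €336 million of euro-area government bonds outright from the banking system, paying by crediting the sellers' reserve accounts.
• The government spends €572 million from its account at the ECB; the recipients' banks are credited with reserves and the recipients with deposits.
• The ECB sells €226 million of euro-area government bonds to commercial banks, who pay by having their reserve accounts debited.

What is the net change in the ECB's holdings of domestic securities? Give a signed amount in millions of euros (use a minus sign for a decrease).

Asset purchase (from non-banks) €758 million: securities added to the ECB's portfolio → +€758M.
Discount-window loan €315.5 million: the ECB's securities portfolio is untouched → 0.
OMO purchase (from banks) €336 million: securities added to the ECB's portfolio → +€336M.
Government spending €572 million: the ECB's securities portfolio is untouched → 0.
OMO sale (to banks) €226 million: securities removed from the ECB's portfolio → −€226M.
Net: 758 + 0 + 336 + 0 − 226 = +€868 million.

+€868 million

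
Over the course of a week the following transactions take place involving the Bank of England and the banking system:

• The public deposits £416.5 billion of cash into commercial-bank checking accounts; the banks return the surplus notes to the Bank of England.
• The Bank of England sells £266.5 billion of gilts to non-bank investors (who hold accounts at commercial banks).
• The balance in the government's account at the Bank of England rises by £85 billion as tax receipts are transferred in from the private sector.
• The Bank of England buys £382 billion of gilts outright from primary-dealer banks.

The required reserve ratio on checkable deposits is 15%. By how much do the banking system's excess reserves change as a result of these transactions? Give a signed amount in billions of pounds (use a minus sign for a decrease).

Currency deposit £416.5 billion: reserves +£416.5B, deposits +£416.5B.
Asset sale (to non-banks) £266.5 billion: reserves −£266.5B, deposits −£266.5B.
Government account inflow £85 billion: reserves −£85B, deposits −£85B.
OMO purchase (from banks) £382 billion: reserves +£382B, deposits 0.
Totals: Δreserves = +£447B, Δdeposits = +£65B.
Δrequired reserves = 15% × +£65B = +£9.75B.
Δexcess reserves = Δreserves − Δrequired = +£447B − (+£9.75B) = +£437.25 billion.

+£437.25 billion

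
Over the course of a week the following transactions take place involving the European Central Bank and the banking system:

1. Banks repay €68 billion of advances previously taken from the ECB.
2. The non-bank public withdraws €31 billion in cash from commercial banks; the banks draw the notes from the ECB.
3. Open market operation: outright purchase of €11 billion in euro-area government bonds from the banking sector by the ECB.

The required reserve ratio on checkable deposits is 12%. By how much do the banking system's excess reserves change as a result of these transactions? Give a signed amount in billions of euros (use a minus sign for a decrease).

-€84.28 billion

Discount-window repayment €68 billion: reserves −€68B, deposits 0.
Currency withdrawal €31 billion: reserves −€31B, deposits −€31B.
OMO purchase (from banks) €11 billion: reserves +€11B, deposits 0.
Totals: Δreserves = −€88B, Δdeposits = −€31B.
Δrequired reserves = 12% × −€31B = −€3.72B.
Δexcess reserves = Δreserves − Δrequired = −€88B − (−€3.72B) = -€84.28 billion.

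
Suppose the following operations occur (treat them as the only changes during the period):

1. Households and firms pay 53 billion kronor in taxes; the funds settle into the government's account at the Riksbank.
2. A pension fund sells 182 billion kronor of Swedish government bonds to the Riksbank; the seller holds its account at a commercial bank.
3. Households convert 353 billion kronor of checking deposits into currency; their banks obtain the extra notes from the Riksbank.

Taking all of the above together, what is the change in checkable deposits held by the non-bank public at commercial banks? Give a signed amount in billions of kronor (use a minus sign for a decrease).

-224 billion

Riksbank balance sheet:
  Assets:      Securities +182B
  Liabilities: Bank reserves −224B, Currency in circulation +353B, Government deposits +53B
Commercial banking system:
  Assets:      Reserves at CB −224B
  Liabilities: Checkable deposits −224B
So the change in checkable deposits held by the non-bank public at commercial banks is -224 billion.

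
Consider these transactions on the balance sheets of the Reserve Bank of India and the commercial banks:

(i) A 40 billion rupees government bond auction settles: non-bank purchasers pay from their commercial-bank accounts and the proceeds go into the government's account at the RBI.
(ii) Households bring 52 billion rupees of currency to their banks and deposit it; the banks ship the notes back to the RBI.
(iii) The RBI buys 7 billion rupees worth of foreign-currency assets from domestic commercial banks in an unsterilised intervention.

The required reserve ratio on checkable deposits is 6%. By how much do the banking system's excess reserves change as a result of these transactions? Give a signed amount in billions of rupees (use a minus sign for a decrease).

+18.28 billion

Government account inflow 40 billion rupees: reserves −40B, deposits −40B.
Currency deposit 52 billion rupees: reserves +52B, deposits +52B.
FX purchase 7 billion rupees: reserves +7B, deposits 0.
Totals: Δreserves = +19B, Δdeposits = +12B.
Δrequired reserves = 6% × +12B = +0.72B.
Δexcess reserves = Δreserves − Δrequired = +19B − (+0.72B) = +18.28 billion.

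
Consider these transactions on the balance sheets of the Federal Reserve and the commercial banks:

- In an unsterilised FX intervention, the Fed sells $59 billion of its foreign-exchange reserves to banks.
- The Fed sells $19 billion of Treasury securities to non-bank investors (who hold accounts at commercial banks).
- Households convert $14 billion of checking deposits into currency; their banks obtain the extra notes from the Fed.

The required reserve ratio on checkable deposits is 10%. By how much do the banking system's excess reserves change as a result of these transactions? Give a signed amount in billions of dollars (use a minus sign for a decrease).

-$88.7 billion

FX sale $59 billion: reserves −$59B, deposits 0.
Asset sale (to non-banks) $19 billion: reserves −$19B, deposits −$19B.
Currency withdrawal $14 billion: reserves −$14B, deposits −$14B.
Totals: Δreserves = −$92B, Δdeposits = −$33B.
Δrequired reserves = 10% × −$33B = −$3.3B.
Δexcess reserves = Δreserves − Δrequired = −$92B − (−$3.3B) = -$88.7 billion.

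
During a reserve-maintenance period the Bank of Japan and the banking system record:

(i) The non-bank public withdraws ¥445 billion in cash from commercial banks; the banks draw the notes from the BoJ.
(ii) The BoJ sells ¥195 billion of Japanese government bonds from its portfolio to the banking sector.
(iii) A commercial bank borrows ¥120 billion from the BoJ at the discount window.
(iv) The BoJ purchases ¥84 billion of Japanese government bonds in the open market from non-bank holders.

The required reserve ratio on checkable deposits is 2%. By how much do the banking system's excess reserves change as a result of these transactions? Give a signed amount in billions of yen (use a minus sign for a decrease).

Currency withdrawal ¥445 billion: reserves −¥445B, deposits −¥445B.
OMO sale (to banks) ¥195 billion: reserves −¥195B, deposits 0.
Discount-window loan ¥120 billion: reserves +¥120B, deposits 0.
Asset purchase (from non-banks) ¥84 billion: reserves +¥84B, deposits +¥84B.
Totals: Δreserves = −¥436B, Δdeposits = −¥361B.
Δrequired reserves = 2% × −¥361B = −¥7.22B.
Δexcess reserves = Δreserves − Δrequired = −¥436B − (−¥7.22B) = -¥428.78 billion.

-¥428.78 billion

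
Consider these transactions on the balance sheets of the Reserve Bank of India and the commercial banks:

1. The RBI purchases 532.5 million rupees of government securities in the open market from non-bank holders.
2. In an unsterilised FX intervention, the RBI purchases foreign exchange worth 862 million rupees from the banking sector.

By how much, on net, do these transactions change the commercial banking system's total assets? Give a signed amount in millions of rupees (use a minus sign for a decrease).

Asset purchase (from non-banks) 532.5 million rupees: bank balance sheets expand → +532.5M.
FX purchase 862 million rupees: just an asset swap on bank balance sheets → 0.
Net: 532.5 + 0 = +532.5 million.

+532.5 million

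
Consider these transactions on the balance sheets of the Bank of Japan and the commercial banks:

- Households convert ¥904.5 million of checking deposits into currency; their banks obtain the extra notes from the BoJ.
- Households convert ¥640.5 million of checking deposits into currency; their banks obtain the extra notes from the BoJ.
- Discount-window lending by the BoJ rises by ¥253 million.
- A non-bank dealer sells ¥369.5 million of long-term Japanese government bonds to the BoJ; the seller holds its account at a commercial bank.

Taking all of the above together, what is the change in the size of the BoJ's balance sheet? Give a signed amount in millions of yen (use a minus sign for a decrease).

BoJ balance sheet:
  Assets:      Securities +¥369.5M, Loans to banks +¥253M
  Liabilities: Bank reserves −¥922.5M, Currency in circulation +¥1545M
Change in total BoJ assets = +¥622.5 million.

+¥622.5 million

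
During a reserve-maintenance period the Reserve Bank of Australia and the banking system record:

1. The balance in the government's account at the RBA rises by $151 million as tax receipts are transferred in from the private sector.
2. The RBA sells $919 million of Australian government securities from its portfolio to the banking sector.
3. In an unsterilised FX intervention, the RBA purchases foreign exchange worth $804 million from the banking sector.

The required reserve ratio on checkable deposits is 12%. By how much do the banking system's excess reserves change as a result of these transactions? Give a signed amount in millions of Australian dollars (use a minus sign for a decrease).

Government account inflow $151 million: reserves −$151M, deposits −$151M.
OMO sale (to banks) $919 million: reserves −$919M, deposits 0.
FX purchase $804 million: reserves +$804M, deposits 0.
Totals: Δreserves = −$266M, Δdeposits = −$151M.
Δrequired reserves = 12% × −$151M = −$18.12M.
Δexcess reserves = Δreserves − Δrequired = −$266M − (−$18.12M) = -$247.88 million.

-$247.88 million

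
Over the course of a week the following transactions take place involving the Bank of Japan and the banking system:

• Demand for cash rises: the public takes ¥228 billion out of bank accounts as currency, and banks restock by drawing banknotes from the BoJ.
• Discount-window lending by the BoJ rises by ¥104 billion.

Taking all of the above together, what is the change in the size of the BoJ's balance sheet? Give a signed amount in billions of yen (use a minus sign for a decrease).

Currency withdrawal ¥228 billion: only the composition of liabilities changes → 0.
Discount-window loan ¥104 billion: a BoJ asset is acquired → +¥104B.
Net: 0 + 104 = +¥104 billion.

+¥104 billion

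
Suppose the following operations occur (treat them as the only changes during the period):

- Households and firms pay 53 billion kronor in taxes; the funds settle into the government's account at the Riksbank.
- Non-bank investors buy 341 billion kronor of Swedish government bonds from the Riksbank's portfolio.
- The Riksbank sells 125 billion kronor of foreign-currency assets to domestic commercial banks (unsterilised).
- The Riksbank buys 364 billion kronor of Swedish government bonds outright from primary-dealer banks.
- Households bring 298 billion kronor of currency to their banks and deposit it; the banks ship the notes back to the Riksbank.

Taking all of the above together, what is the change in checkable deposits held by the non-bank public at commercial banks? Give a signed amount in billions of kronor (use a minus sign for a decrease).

-96 billion

Riksbank balance sheet:
  Assets:      Securities +23B, Foreign assets −125B
  Liabilities: Bank reserves +143B, Currency in circulation −298B, Government deposits +53B
Commercial banking system:
  Assets:      Reserves at CB +143B, Securities −364B, Foreign assets +125B
  Liabilities: Checkable deposits −96B
So the change in checkable deposits held by the non-bank public at commercial banks is -96 billion.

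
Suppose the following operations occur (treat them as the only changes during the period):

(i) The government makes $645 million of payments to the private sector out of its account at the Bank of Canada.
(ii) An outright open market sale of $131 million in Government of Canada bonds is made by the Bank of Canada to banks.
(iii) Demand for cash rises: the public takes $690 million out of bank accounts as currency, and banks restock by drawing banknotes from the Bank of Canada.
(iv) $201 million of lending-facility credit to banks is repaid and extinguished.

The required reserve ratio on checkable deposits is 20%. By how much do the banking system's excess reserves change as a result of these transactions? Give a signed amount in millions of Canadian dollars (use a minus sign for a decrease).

Government spending $645 million: reserves +$645M, deposits +$645M.
OMO sale (to banks) $131 million: reserves −$131M, deposits 0.
Currency withdrawal $690 million: reserves −$690M, deposits −$690M.
Discount-window repayment $201 million: reserves −$201M, deposits 0.
Totals: Δreserves = −$377M, Δdeposits = −$45M.
Δrequired reserves = 20% × −$45M = −$9M.
Δexcess reserves = Δreserves − Δrequired = −$377M − (−$9M) = -$368 million.

-$368 million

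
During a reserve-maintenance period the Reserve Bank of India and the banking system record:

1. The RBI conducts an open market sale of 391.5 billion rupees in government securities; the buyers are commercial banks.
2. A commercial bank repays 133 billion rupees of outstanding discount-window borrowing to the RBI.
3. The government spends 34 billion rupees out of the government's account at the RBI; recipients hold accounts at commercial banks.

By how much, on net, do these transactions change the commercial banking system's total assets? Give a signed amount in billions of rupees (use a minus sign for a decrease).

RBI balance sheet:
  Assets:      Securities −391.5B, Loans to banks −133B
  Liabilities: Bank reserves −490.5B, Government deposits −34B
Commercial banking system:
  Assets:      Reserves at CB −490.5B, Securities +391.5B
  Liabilities: Checkable deposits +34B, Borrowings from CB −133B
Change in total bank assets = -99 billion.

-99 billion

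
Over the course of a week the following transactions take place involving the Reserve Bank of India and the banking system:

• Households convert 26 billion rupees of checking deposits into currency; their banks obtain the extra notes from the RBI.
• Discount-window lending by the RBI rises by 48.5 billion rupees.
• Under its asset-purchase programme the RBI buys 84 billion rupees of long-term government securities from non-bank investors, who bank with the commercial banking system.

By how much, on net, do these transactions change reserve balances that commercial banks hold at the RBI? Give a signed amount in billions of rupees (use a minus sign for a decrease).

Currency withdrawal 26 billion rupees: banks swap reserves for currency → −26B.
Discount-window loan 48.5 billion rupees: the loan is credited to the bank's reserve account → +48.5B.
Asset purchase (from non-banks) 84 billion rupees: the RBI pays by crediting reserve accounts → +84B.
Net: −26 + 48.5 + 84 = +106.5 billion.

+106.5 billion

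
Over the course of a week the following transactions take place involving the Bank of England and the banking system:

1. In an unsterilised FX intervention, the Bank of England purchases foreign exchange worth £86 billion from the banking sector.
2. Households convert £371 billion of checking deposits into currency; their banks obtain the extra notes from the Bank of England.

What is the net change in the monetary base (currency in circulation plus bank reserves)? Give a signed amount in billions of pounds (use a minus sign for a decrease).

Bank of England balance sheet:
  Assets:      Foreign assets +£86B
  Liabilities: Bank reserves −£285B, Currency in circulation +£371B
Commercial banking system:
  Assets:      Reserves at CB −£285B, Foreign assets −£86B
  Liabilities: Checkable deposits −£371B
Monetary base = currency + reserves: +£371B + (−£285B) = +£86 billion.

+£86 billion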